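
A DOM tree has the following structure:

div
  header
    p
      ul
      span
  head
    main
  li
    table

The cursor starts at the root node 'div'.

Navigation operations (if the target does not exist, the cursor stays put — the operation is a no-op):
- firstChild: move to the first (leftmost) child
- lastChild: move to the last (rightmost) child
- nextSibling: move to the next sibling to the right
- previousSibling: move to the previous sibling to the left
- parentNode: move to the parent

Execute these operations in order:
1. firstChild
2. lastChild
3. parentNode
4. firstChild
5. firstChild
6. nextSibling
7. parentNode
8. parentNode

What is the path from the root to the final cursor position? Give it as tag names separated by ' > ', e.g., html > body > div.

After 1 (firstChild): header
After 2 (lastChild): p
After 3 (parentNode): header
After 4 (firstChild): p
After 5 (firstChild): ul
After 6 (nextSibling): span
After 7 (parentNode): p
After 8 (parentNode): header

Answer: div > header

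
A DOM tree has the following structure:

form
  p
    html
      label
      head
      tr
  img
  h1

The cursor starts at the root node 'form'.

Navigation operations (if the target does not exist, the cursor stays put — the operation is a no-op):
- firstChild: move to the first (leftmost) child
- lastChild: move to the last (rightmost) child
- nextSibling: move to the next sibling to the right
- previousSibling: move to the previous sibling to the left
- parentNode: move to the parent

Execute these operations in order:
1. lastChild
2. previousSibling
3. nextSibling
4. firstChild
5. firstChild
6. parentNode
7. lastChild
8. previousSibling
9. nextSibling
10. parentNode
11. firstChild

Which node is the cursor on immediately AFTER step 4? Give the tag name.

After 1 (lastChild): h1
After 2 (previousSibling): img
After 3 (nextSibling): h1
After 4 (firstChild): h1 (no-op, stayed)

Answer: h1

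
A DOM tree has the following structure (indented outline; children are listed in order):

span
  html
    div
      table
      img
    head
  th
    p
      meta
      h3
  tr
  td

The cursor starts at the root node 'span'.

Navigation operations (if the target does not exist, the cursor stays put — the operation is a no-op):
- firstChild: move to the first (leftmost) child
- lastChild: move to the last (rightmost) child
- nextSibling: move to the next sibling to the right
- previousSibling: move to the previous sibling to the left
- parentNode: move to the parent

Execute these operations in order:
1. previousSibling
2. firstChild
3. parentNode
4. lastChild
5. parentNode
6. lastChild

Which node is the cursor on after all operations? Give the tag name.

Answer: td

Derivation:
After 1 (previousSibling): span (no-op, stayed)
After 2 (firstChild): html
After 3 (parentNode): span
After 4 (lastChild): td
After 5 (parentNode): span
After 6 (lastChild): td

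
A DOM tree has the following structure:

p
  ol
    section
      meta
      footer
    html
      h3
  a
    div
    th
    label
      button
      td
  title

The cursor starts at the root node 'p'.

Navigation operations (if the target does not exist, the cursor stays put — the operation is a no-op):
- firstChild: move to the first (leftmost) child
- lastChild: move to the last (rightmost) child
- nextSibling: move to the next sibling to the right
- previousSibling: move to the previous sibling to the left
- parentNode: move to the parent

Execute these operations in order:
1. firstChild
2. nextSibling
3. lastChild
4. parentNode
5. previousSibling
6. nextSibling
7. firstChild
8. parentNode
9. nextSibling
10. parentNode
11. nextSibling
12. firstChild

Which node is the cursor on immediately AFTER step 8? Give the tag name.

After 1 (firstChild): ol
After 2 (nextSibling): a
After 3 (lastChild): label
After 4 (parentNode): a
After 5 (previousSibling): ol
After 6 (nextSibling): a
After 7 (firstChild): div
After 8 (parentNode): a

Answer: a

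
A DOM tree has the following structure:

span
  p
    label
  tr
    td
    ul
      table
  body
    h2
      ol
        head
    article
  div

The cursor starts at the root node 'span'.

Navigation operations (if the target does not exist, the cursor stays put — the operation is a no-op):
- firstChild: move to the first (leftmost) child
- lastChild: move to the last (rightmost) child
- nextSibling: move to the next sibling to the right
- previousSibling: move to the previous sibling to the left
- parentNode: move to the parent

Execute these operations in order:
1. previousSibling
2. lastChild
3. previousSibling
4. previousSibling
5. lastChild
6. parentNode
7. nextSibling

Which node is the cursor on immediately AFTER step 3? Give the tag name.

After 1 (previousSibling): span (no-op, stayed)
After 2 (lastChild): div
After 3 (previousSibling): body

Answer: body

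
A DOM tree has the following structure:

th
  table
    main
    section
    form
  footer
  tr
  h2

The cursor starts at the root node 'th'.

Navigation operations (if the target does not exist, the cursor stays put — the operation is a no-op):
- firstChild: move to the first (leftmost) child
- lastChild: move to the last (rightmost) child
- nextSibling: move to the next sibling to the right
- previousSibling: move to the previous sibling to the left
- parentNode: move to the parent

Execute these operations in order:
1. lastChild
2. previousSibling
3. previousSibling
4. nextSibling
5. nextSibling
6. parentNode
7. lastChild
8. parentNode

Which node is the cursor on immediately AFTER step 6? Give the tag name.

Answer: th

Derivation:
After 1 (lastChild): h2
After 2 (previousSibling): tr
After 3 (previousSibling): footer
After 4 (nextSibling): tr
After 5 (nextSibling): h2
After 6 (parentNode): th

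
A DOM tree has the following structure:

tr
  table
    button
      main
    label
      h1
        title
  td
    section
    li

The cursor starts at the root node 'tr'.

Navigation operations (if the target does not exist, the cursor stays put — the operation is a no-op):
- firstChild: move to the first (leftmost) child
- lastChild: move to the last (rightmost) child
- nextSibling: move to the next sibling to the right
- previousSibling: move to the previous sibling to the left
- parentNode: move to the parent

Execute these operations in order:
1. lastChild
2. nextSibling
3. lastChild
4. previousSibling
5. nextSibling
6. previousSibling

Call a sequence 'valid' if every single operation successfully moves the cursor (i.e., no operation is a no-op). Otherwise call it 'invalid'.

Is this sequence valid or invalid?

Answer: invalid

Derivation:
After 1 (lastChild): td
After 2 (nextSibling): td (no-op, stayed)
After 3 (lastChild): li
After 4 (previousSibling): section
After 5 (nextSibling): li
After 6 (previousSibling): section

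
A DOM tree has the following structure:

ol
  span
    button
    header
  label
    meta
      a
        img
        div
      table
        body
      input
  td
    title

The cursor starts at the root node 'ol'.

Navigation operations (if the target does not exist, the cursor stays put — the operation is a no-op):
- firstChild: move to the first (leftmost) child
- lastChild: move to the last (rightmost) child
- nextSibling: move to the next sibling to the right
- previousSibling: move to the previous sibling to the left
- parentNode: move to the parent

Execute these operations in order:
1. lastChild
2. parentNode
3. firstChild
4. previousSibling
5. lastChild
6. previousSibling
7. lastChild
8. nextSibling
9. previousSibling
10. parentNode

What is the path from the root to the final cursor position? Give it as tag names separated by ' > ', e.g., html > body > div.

Answer: ol > span

Derivation:
After 1 (lastChild): td
After 2 (parentNode): ol
After 3 (firstChild): span
After 4 (previousSibling): span (no-op, stayed)
After 5 (lastChild): header
After 6 (previousSibling): button
After 7 (lastChild): button (no-op, stayed)
After 8 (nextSibling): header
After 9 (previousSibling): button
After 10 (parentNode): span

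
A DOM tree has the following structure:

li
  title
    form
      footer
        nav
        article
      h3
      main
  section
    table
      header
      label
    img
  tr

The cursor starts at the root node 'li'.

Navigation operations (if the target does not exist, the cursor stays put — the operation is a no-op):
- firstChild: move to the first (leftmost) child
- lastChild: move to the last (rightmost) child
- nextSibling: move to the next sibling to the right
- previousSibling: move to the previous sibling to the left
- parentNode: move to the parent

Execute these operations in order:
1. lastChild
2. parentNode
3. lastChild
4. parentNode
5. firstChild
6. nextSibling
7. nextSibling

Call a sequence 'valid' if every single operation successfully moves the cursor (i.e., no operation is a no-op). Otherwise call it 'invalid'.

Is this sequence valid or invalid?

After 1 (lastChild): tr
After 2 (parentNode): li
After 3 (lastChild): tr
After 4 (parentNode): li
After 5 (firstChild): title
After 6 (nextSibling): section
After 7 (nextSibling): tr

Answer: valid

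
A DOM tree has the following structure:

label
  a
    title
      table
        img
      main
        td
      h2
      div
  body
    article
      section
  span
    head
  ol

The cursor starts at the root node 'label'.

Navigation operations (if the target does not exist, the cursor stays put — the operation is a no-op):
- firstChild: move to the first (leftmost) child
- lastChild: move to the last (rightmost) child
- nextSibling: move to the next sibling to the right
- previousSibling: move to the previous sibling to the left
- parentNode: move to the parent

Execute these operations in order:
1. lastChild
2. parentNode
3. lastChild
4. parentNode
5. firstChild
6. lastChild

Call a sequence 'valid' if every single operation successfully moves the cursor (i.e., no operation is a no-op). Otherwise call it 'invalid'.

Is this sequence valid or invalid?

After 1 (lastChild): ol
After 2 (parentNode): label
After 3 (lastChild): ol
After 4 (parentNode): label
After 5 (firstChild): a
After 6 (lastChild): title

Answer: valid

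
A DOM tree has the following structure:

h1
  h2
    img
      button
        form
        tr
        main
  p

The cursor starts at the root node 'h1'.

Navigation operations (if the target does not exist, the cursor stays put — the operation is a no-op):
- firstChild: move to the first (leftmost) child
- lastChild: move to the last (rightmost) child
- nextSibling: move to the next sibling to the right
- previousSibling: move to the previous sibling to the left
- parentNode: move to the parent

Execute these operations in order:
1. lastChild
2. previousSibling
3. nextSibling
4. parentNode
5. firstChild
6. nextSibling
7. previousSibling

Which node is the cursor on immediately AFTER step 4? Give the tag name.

Answer: h1

Derivation:
After 1 (lastChild): p
After 2 (previousSibling): h2
After 3 (nextSibling): p
After 4 (parentNode): h1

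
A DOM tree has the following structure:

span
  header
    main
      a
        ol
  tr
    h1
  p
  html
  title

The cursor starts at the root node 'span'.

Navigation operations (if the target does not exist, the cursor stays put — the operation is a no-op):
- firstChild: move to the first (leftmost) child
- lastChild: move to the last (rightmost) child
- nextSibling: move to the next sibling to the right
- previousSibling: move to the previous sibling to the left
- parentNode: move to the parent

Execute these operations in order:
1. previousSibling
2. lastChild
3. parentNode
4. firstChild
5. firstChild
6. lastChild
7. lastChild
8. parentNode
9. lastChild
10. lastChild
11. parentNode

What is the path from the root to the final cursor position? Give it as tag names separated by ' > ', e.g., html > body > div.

After 1 (previousSibling): span (no-op, stayed)
After 2 (lastChild): title
After 3 (parentNode): span
After 4 (firstChild): header
After 5 (firstChild): main
After 6 (lastChild): a
After 7 (lastChild): ol
After 8 (parentNode): a
After 9 (lastChild): ol
After 10 (lastChild): ol (no-op, stayed)
After 11 (parentNode): a

Answer: span > header > main > a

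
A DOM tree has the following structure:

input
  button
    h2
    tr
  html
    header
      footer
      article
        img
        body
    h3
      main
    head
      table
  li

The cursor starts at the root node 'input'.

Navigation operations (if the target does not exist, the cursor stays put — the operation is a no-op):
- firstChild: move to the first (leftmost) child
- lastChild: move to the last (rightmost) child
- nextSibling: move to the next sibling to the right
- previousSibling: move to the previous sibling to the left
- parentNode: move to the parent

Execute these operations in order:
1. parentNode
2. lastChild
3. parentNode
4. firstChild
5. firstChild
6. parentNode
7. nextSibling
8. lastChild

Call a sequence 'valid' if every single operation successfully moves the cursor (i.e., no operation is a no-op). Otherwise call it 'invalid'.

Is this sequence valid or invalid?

Answer: invalid

Derivation:
After 1 (parentNode): input (no-op, stayed)
After 2 (lastChild): li
After 3 (parentNode): input
After 4 (firstChild): button
After 5 (firstChild): h2
After 6 (parentNode): button
After 7 (nextSibling): html
After 8 (lastChild): head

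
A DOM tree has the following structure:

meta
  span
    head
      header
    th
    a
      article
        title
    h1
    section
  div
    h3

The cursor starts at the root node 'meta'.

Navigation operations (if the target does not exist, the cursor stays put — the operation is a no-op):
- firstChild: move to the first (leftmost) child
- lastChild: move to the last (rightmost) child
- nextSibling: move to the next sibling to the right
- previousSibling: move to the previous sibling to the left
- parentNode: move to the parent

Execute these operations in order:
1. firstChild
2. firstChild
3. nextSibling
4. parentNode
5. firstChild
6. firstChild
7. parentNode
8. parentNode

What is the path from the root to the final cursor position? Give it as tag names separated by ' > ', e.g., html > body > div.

After 1 (firstChild): span
After 2 (firstChild): head
After 3 (nextSibling): th
After 4 (parentNode): span
After 5 (firstChild): head
After 6 (firstChild): header
After 7 (parentNode): head
After 8 (parentNode): span

Answer: meta > span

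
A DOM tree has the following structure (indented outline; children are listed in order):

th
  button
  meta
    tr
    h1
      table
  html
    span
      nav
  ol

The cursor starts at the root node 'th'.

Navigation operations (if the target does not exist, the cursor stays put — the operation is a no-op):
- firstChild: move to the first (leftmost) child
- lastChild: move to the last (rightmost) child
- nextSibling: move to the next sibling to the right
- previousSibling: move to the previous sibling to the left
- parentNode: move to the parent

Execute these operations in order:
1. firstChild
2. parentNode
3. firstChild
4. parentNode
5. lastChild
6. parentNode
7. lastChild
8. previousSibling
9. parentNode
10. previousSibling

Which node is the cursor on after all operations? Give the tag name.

Answer: th

Derivation:
After 1 (firstChild): button
After 2 (parentNode): th
After 3 (firstChild): button
After 4 (parentNode): th
After 5 (lastChild): ol
After 6 (parentNode): th
After 7 (lastChild): ol
After 8 (previousSibling): html
After 9 (parentNode): th
After 10 (previousSibling): th (no-op, stayed)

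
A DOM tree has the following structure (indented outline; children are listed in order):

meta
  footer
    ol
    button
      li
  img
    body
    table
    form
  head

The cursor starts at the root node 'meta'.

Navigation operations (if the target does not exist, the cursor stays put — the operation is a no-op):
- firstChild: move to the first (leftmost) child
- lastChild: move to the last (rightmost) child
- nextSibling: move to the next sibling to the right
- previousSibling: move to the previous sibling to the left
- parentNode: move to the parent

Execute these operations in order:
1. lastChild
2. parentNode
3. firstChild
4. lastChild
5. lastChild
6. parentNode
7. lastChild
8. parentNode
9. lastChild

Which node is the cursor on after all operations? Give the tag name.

After 1 (lastChild): head
After 2 (parentNode): meta
After 3 (firstChild): footer
After 4 (lastChild): button
After 5 (lastChild): li
After 6 (parentNode): button
After 7 (lastChild): li
After 8 (parentNode): button
After 9 (lastChild): li

Answer: li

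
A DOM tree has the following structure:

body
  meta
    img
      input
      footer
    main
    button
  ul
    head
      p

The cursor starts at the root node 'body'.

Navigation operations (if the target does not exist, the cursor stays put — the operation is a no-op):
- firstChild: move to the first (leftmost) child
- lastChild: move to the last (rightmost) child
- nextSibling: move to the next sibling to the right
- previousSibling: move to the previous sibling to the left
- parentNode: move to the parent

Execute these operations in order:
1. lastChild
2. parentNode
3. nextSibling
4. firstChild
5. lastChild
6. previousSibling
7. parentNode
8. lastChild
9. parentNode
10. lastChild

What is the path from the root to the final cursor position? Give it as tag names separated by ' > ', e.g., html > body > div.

After 1 (lastChild): ul
After 2 (parentNode): body
After 3 (nextSibling): body (no-op, stayed)
After 4 (firstChild): meta
After 5 (lastChild): button
After 6 (previousSibling): main
After 7 (parentNode): meta
After 8 (lastChild): button
After 9 (parentNode): meta
After 10 (lastChild): button

Answer: body > meta > button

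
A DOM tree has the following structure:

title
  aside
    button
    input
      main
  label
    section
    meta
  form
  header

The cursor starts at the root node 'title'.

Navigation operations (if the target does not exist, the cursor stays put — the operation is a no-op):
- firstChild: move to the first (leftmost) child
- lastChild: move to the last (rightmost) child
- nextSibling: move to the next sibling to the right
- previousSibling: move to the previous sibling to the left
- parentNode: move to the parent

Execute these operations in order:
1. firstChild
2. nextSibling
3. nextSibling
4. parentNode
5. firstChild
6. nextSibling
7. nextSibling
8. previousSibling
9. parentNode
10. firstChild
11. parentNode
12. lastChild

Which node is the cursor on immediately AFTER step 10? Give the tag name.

After 1 (firstChild): aside
After 2 (nextSibling): label
After 3 (nextSibling): form
After 4 (parentNode): title
After 5 (firstChild): aside
After 6 (nextSibling): label
After 7 (nextSibling): form
After 8 (previousSibling): label
After 9 (parentNode): title
After 10 (firstChild): aside

Answer: aside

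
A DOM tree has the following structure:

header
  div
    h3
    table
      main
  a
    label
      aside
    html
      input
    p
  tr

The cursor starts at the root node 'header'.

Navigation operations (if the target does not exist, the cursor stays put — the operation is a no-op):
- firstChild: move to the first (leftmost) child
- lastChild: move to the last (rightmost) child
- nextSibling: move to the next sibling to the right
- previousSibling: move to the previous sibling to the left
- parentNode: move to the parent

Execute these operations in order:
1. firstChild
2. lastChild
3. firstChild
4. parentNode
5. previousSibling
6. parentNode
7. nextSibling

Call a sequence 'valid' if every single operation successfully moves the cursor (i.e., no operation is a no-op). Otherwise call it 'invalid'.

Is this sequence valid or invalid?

Answer: valid

Derivation:
After 1 (firstChild): div
After 2 (lastChild): table
After 3 (firstChild): main
After 4 (parentNode): table
After 5 (previousSibling): h3
After 6 (parentNode): div
After 7 (nextSibling): a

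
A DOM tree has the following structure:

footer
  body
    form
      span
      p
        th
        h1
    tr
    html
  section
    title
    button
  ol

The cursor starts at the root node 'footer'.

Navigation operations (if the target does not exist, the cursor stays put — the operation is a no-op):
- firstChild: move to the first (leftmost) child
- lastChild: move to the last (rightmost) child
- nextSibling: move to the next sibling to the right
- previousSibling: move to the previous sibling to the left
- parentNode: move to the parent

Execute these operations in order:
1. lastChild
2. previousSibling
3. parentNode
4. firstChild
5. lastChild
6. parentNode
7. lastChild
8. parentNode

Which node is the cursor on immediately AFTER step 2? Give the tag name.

Answer: section

Derivation:
After 1 (lastChild): ol
After 2 (previousSibling): section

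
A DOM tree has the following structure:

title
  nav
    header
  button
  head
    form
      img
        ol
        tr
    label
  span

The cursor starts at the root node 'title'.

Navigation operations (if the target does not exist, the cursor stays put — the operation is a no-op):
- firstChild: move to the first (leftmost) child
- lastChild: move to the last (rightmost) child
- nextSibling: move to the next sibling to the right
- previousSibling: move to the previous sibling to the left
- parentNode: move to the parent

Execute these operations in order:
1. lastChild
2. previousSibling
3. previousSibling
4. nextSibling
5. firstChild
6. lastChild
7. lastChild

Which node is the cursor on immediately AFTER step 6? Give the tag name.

Answer: img

Derivation:
After 1 (lastChild): span
After 2 (previousSibling): head
After 3 (previousSibling): button
After 4 (nextSibling): head
After 5 (firstChild): form
After 6 (lastChild): img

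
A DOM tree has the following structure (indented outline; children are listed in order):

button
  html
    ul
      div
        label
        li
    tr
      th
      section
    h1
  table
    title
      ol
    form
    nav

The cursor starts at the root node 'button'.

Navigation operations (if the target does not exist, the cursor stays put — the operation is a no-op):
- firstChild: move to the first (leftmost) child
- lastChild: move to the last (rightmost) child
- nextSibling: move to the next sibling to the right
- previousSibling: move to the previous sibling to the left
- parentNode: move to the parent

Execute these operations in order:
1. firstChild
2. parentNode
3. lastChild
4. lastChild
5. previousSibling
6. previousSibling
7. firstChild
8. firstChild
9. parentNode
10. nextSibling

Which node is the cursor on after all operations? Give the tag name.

Answer: form

Derivation:
After 1 (firstChild): html
After 2 (parentNode): button
After 3 (lastChild): table
After 4 (lastChild): nav
After 5 (previousSibling): form
After 6 (previousSibling): title
After 7 (firstChild): ol
After 8 (firstChild): ol (no-op, stayed)
After 9 (parentNode): title
After 10 (nextSibling): form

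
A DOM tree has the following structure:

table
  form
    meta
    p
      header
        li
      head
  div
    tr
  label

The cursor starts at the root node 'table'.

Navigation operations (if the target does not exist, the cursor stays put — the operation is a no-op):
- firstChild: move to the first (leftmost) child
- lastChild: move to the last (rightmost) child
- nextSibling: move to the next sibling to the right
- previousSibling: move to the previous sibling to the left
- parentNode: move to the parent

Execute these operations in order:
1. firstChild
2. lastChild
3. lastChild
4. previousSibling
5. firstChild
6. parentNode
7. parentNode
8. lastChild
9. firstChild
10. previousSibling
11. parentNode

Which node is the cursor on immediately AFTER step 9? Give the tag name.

Answer: head

Derivation:
After 1 (firstChild): form
After 2 (lastChild): p
After 3 (lastChild): head
After 4 (previousSibling): header
After 5 (firstChild): li
After 6 (parentNode): header
After 7 (parentNode): p
After 8 (lastChild): head
After 9 (firstChild): head (no-op, stayed)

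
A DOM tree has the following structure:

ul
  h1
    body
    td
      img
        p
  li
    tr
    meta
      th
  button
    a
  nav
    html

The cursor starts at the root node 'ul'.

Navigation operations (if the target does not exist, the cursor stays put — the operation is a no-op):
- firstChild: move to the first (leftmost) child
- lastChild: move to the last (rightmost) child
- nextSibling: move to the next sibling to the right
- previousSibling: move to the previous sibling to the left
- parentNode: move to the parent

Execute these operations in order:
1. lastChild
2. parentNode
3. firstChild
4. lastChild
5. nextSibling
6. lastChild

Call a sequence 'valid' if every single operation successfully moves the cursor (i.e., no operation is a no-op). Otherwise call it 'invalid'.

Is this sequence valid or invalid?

Answer: invalid

Derivation:
After 1 (lastChild): nav
After 2 (parentNode): ul
After 3 (firstChild): h1
After 4 (lastChild): td
After 5 (nextSibling): td (no-op, stayed)
After 6 (lastChild): img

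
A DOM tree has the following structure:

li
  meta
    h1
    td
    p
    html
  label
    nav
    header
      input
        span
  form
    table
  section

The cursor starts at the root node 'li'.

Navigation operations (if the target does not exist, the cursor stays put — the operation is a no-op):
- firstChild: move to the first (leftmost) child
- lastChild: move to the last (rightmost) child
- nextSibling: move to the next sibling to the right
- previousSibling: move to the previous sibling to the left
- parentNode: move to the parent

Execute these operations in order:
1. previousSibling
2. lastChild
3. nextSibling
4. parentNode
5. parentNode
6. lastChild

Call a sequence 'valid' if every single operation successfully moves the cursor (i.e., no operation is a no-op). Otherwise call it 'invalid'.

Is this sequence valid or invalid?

Answer: invalid

Derivation:
After 1 (previousSibling): li (no-op, stayed)
After 2 (lastChild): section
After 3 (nextSibling): section (no-op, stayed)
After 4 (parentNode): li
After 5 (parentNode): li (no-op, stayed)
After 6 (lastChild): section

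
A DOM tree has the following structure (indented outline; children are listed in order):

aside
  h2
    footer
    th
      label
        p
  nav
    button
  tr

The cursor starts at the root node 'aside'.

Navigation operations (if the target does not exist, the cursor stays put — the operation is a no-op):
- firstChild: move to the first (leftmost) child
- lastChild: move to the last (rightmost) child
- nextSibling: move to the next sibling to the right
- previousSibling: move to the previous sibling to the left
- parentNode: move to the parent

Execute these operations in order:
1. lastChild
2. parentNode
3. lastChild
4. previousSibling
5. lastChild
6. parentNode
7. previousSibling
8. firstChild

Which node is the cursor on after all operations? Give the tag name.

Answer: footer

Derivation:
After 1 (lastChild): tr
After 2 (parentNode): aside
After 3 (lastChild): tr
After 4 (previousSibling): nav
After 5 (lastChild): button
After 6 (parentNode): nav
After 7 (previousSibling): h2
After 8 (firstChild): footer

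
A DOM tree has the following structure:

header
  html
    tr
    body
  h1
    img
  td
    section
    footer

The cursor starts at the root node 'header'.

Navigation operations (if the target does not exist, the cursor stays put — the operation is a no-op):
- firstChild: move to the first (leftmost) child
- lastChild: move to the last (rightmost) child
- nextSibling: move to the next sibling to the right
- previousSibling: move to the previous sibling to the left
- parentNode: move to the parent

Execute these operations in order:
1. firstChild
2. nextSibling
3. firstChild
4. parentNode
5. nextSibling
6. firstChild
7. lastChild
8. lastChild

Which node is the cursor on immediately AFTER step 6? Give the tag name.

After 1 (firstChild): html
After 2 (nextSibling): h1
After 3 (firstChild): img
After 4 (parentNode): h1
After 5 (nextSibling): td
After 6 (firstChild): section

Answer: section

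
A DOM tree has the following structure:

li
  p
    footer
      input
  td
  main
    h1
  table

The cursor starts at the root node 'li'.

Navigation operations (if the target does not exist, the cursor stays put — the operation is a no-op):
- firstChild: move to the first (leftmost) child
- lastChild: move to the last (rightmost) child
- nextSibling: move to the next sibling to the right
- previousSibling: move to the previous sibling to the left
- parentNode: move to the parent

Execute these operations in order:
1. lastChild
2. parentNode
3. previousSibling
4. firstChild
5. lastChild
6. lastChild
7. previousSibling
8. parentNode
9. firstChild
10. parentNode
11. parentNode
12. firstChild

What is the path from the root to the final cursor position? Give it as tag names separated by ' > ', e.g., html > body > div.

After 1 (lastChild): table
After 2 (parentNode): li
After 3 (previousSibling): li (no-op, stayed)
After 4 (firstChild): p
After 5 (lastChild): footer
After 6 (lastChild): input
After 7 (previousSibling): input (no-op, stayed)
After 8 (parentNode): footer
After 9 (firstChild): input
After 10 (parentNode): footer
After 11 (parentNode): p
After 12 (firstChild): footer

Answer: li > p > footer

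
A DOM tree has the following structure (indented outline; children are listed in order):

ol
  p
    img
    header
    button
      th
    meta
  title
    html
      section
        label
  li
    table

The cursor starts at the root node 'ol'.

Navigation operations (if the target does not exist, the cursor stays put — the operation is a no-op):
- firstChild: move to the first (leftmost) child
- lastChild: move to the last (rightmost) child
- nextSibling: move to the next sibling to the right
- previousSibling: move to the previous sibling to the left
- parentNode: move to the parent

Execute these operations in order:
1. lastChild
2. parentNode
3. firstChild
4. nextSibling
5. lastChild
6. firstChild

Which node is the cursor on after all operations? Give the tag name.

Answer: section

Derivation:
After 1 (lastChild): li
After 2 (parentNode): ol
After 3 (firstChild): p
After 4 (nextSibling): title
After 5 (lastChild): html
After 6 (firstChild): section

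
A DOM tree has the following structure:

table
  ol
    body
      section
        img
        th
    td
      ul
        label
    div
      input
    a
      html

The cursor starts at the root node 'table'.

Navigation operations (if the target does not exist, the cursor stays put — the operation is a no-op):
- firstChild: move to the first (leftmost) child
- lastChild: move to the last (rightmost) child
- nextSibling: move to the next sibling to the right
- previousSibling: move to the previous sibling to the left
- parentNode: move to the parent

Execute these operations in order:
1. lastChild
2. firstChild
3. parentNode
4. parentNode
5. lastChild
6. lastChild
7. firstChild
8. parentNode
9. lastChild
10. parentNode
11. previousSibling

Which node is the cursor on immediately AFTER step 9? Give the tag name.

After 1 (lastChild): ol
After 2 (firstChild): body
After 3 (parentNode): ol
After 4 (parentNode): table
After 5 (lastChild): ol
After 6 (lastChild): a
After 7 (firstChild): html
After 8 (parentNode): a
After 9 (lastChild): html

Answer: html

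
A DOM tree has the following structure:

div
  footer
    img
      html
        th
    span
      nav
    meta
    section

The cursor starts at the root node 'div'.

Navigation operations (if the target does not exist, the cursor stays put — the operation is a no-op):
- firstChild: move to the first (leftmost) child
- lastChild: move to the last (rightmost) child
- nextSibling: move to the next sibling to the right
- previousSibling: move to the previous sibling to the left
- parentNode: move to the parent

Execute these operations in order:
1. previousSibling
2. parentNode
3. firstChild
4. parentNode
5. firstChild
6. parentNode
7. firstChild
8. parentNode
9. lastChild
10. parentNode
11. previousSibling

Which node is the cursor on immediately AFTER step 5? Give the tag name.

After 1 (previousSibling): div (no-op, stayed)
After 2 (parentNode): div (no-op, stayed)
After 3 (firstChild): footer
After 4 (parentNode): div
After 5 (firstChild): footer

Answer: footer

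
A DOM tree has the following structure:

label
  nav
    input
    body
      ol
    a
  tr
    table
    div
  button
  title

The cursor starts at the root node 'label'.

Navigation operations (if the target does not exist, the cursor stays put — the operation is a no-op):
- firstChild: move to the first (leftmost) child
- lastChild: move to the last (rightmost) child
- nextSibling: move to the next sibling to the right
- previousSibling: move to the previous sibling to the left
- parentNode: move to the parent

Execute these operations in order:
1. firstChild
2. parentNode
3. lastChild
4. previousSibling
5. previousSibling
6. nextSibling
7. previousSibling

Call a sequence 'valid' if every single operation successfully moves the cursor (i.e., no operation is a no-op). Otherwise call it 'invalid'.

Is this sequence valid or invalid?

After 1 (firstChild): nav
After 2 (parentNode): label
After 3 (lastChild): title
After 4 (previousSibling): button
After 5 (previousSibling): tr
After 6 (nextSibling): button
After 7 (previousSibling): tr

Answer: valid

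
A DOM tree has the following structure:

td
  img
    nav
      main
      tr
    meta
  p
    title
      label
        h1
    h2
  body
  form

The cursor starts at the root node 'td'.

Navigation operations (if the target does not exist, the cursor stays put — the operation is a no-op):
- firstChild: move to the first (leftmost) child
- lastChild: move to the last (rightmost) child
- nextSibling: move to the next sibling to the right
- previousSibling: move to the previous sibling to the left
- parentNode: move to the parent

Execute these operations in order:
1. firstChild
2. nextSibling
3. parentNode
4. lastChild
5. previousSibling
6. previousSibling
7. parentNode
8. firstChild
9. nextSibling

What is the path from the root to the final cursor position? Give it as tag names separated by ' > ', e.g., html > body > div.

Answer: td > p

Derivation:
After 1 (firstChild): img
After 2 (nextSibling): p
After 3 (parentNode): td
After 4 (lastChild): form
After 5 (previousSibling): body
After 6 (previousSibling): p
After 7 (parentNode): td
After 8 (firstChild): img
After 9 (nextSibling): p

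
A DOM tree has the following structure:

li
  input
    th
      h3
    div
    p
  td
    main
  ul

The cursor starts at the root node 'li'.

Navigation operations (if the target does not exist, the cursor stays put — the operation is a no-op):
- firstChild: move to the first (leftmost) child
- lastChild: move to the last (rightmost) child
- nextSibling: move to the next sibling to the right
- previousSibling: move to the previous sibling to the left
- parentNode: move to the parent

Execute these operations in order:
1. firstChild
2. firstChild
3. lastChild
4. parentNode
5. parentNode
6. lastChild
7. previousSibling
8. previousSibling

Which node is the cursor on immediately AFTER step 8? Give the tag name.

Answer: th

Derivation:
After 1 (firstChild): input
After 2 (firstChild): th
After 3 (lastChild): h3
After 4 (parentNode): th
After 5 (parentNode): input
After 6 (lastChild): p
After 7 (previousSibling): div
After 8 (previousSibling): th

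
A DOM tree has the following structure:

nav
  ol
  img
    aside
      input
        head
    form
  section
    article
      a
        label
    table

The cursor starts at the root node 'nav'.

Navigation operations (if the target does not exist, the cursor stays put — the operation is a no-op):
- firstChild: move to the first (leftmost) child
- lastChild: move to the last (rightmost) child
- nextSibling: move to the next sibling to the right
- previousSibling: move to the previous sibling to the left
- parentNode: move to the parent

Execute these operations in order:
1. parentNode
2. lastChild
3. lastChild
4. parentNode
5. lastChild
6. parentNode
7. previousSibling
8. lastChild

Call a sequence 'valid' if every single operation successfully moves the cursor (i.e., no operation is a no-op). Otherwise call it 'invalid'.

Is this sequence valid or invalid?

Answer: invalid

Derivation:
After 1 (parentNode): nav (no-op, stayed)
After 2 (lastChild): section
After 3 (lastChild): table
After 4 (parentNode): section
After 5 (lastChild): table
After 6 (parentNode): section
After 7 (previousSibling): img
After 8 (lastChild): form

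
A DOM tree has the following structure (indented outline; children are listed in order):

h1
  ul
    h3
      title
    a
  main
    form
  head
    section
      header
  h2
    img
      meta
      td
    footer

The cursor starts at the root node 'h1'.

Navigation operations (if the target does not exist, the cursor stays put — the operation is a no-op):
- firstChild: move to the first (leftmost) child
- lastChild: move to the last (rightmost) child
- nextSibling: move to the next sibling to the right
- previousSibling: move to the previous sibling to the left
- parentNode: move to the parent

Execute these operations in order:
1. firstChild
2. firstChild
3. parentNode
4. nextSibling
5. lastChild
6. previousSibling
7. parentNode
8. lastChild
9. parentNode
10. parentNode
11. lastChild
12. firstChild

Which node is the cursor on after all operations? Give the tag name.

After 1 (firstChild): ul
After 2 (firstChild): h3
After 3 (parentNode): ul
After 4 (nextSibling): main
After 5 (lastChild): form
After 6 (previousSibling): form (no-op, stayed)
After 7 (parentNode): main
After 8 (lastChild): form
After 9 (parentNode): main
After 10 (parentNode): h1
After 11 (lastChild): h2
After 12 (firstChild): img

Answer: img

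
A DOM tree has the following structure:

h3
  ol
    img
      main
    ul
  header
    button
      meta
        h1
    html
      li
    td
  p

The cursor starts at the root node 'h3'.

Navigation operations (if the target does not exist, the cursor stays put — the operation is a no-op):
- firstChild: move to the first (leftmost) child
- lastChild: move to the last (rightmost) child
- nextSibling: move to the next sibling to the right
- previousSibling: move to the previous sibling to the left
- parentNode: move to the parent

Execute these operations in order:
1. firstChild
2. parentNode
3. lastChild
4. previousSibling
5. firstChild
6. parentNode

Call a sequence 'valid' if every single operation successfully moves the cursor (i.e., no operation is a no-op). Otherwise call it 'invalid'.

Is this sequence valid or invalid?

After 1 (firstChild): ol
After 2 (parentNode): h3
After 3 (lastChild): p
After 4 (previousSibling): header
After 5 (firstChild): button
After 6 (parentNode): header

Answer: valid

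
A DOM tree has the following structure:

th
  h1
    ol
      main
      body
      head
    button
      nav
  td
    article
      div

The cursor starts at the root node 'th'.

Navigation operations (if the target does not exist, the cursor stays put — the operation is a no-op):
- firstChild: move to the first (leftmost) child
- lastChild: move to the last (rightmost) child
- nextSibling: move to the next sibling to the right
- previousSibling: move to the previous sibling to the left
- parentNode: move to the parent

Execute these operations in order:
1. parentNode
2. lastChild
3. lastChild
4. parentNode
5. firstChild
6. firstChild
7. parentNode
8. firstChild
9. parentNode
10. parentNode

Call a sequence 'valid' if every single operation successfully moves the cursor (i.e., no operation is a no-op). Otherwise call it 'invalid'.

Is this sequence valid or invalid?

After 1 (parentNode): th (no-op, stayed)
After 2 (lastChild): td
After 3 (lastChild): article
After 4 (parentNode): td
After 5 (firstChild): article
After 6 (firstChild): div
After 7 (parentNode): article
After 8 (firstChild): div
After 9 (parentNode): article
After 10 (parentNode): td

Answer: invalid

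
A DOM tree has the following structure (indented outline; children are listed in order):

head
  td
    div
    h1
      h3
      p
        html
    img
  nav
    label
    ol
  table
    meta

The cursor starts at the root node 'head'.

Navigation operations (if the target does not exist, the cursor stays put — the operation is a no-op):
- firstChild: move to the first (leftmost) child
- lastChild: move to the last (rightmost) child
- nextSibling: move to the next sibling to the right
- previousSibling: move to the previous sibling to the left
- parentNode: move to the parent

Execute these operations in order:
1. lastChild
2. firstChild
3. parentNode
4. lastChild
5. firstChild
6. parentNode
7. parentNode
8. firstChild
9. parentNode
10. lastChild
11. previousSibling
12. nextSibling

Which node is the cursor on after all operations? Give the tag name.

After 1 (lastChild): table
After 2 (firstChild): meta
After 3 (parentNode): table
After 4 (lastChild): meta
After 5 (firstChild): meta (no-op, stayed)
After 6 (parentNode): table
After 7 (parentNode): head
After 8 (firstChild): td
After 9 (parentNode): head
After 10 (lastChild): table
After 11 (previousSibling): nav
After 12 (nextSibling): table

Answer: table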